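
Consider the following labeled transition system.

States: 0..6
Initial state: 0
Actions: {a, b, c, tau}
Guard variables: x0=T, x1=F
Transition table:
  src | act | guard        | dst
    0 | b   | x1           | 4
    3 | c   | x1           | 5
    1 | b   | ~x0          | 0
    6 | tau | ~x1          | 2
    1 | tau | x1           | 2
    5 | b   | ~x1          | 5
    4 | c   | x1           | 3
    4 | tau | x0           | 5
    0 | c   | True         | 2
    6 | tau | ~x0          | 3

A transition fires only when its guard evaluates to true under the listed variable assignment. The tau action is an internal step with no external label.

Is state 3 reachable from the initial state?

Answer: UNREACHABLE

Working:
After dropping false guards: 4 live edges.
Layer 0: {0}
Layer 1: {2}  cumulative {0,2}
Reach set: {0,2}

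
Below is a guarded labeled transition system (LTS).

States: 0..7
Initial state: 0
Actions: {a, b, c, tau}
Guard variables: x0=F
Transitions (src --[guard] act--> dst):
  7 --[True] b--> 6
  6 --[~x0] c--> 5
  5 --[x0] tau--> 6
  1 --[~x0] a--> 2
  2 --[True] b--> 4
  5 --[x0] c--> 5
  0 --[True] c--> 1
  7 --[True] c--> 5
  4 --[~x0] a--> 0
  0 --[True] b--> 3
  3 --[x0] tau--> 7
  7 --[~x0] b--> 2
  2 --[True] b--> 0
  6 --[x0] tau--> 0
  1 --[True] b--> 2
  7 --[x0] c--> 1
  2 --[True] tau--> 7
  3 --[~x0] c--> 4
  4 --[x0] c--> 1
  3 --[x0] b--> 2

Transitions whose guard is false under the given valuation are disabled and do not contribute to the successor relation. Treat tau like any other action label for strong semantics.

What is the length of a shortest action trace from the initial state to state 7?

Breadth-first toward 7:
  Layer 0: {0}
  Layer 1: {1,3}
  Layer 2: {2,4}
  Layer 3: {7}
depth(7)=3, e.g. c·a·tau

Answer: 3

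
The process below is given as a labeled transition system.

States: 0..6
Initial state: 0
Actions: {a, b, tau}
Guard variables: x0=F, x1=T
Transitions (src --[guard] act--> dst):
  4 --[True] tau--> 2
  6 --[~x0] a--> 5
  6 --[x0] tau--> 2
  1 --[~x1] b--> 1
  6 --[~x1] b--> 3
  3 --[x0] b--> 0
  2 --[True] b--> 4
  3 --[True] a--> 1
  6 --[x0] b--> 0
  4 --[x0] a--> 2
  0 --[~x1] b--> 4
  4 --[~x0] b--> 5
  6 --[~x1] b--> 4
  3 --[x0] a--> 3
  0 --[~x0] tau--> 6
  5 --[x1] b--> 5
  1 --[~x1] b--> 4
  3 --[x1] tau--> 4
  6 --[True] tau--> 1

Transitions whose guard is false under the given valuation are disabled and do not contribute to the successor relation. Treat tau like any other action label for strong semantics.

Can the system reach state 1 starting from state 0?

After dropping false guards: 9 live edges.
Layer 0: {0}
Layer 1: {6}  now seen {0,6}
Layer 2: {1,5}  now seen {0,1,5,6}
Reachable = {0,1,5,6}
Path to 1: tau·tau

Answer: REACHABLE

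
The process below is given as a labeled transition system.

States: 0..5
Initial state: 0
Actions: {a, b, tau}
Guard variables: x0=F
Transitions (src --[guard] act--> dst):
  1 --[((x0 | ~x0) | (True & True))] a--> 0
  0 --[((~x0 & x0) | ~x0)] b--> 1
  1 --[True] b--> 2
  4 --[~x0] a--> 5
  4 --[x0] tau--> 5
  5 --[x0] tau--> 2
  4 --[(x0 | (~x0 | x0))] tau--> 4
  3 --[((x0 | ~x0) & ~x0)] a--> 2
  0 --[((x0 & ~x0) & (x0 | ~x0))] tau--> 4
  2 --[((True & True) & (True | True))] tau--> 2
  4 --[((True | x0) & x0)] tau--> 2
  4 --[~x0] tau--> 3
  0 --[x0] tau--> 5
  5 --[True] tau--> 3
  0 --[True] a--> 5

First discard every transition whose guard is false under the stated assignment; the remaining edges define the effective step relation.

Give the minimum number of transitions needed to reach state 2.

Layered search for 2:
  L0 = {0}
  L1 = {1,5}
  L2 = {2,3}
first hit 2 at d=2 via b·b

Answer: 2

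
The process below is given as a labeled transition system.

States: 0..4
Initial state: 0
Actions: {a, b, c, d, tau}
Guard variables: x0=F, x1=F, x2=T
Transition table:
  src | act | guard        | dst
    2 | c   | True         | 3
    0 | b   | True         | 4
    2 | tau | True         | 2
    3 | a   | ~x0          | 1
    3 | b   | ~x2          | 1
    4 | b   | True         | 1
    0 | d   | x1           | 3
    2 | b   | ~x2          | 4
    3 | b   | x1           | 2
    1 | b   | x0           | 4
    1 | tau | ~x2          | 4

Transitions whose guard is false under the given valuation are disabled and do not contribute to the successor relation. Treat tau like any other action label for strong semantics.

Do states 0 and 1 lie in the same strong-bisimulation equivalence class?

Answer: NOT BISIMILAR

Analysis:
Refine partition for ~:
  π0 = {{0,1,2,3,4}}
  π1 = {{0,4},{1},{2},{3}}
  π2 = {{0},{1},{2},{3},{4}}
stable after 3 split(s): 5 block(s)
class of 0: {0}; class of 1: {1}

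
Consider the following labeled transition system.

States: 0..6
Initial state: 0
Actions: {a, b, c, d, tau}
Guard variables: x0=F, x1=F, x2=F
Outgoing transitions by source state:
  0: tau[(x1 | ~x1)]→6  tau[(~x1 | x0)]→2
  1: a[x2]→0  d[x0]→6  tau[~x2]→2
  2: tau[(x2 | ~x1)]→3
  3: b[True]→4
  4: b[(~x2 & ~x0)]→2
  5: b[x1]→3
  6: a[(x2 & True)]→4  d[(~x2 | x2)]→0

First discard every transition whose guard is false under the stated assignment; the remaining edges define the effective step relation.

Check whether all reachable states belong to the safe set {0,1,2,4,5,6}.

Answer: INVARIANT VIOLATED at state 3

Trace:
Safe = {0,1,2,4,5,6}
Reachable = {0,2,3,4,6}
  0: ✓
  2: ✓
  3: outside
  4: ✓
  6: ✓
witness against invariant: tau·tau → 3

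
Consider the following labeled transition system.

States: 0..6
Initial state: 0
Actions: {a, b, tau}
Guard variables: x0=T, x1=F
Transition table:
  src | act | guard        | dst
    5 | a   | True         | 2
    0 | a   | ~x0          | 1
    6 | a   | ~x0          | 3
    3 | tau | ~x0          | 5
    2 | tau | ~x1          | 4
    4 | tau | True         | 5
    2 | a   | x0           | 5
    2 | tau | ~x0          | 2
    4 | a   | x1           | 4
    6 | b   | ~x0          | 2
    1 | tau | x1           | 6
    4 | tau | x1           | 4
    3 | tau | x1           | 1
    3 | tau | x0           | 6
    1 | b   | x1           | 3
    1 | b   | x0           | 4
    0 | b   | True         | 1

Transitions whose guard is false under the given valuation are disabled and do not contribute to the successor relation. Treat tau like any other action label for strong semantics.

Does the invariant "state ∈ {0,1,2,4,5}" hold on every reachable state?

Inv-set: {0,1,2,4,5}
R = {0,1,2,4,5}
  0: safe
  1: safe
  2: safe
  4: safe
  5: safe

Answer: INVARIANT HOLDS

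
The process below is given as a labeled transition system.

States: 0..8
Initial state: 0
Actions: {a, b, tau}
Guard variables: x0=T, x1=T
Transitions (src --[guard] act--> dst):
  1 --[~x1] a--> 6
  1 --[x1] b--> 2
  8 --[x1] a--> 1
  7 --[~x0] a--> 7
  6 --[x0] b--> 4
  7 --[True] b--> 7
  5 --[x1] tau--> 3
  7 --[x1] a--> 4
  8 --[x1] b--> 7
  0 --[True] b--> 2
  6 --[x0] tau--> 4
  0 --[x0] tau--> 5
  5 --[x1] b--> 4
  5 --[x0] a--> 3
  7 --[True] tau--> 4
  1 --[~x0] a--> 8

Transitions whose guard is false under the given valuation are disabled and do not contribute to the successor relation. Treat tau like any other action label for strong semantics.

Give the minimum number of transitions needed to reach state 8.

Layered search for 8:
  depth 0: {0}
  depth 1: {2,5}
  depth 2: {3,4}
8 never appears.

Answer: UNREACHABLE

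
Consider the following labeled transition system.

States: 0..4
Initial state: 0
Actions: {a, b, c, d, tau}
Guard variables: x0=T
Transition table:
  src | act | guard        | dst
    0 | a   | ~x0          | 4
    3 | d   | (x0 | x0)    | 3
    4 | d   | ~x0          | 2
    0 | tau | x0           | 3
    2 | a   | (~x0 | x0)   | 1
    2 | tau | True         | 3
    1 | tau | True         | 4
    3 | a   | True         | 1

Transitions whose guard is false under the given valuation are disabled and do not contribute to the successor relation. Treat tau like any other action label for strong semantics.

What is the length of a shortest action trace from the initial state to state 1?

Answer: 2

Analysis:
BFS to 1:
  depth 0: {0}
  depth 1: {3}
  depth 2: {1}
1 enters at depth 2; path tau·a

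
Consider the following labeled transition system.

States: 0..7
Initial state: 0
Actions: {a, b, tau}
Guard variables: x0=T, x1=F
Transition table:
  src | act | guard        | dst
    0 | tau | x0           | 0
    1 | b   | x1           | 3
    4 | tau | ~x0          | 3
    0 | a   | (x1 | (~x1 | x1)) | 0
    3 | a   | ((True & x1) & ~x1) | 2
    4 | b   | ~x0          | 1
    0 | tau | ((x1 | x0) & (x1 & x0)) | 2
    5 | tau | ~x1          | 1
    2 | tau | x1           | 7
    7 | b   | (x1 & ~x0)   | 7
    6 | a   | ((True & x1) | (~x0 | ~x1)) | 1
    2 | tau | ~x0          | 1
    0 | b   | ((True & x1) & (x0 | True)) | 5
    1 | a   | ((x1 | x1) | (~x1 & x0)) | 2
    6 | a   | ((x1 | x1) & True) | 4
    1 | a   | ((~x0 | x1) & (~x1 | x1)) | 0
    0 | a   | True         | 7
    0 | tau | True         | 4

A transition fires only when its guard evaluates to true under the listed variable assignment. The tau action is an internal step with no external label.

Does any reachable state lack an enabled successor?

Answer: DEADLOCK at state 4

Analysis:
Reach set: {0,4,7}
  0: a→0  a→7  tau→0  tau→4  [4 out]
  4: ∅  [STUCK]
  7: ∅  [STUCK]
witness 4: tau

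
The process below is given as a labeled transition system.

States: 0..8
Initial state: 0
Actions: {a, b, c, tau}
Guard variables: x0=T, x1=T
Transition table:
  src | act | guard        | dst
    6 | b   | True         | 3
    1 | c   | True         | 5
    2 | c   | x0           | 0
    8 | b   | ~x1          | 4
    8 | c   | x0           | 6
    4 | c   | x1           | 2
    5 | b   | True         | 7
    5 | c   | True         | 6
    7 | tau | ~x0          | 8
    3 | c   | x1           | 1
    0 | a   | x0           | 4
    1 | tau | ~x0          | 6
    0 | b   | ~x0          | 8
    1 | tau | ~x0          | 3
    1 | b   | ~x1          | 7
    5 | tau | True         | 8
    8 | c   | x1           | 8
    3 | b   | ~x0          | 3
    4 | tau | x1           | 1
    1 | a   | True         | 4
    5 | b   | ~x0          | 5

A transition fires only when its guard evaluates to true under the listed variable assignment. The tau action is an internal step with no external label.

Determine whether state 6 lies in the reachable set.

Answer: REACHABLE

Trace:
Guard filter leaves 13 enabled edge(s).
depth 0: {0}
depth 1: {4}  cumulative {0,4}
depth 2: {1,2}  cumulative {0,1,2,4}
depth 3: {5}  cumulative {0,1,2,4,5}
depth 4: {6,7,8}  cumulative {0,1,2,4,5,6,7,8}
depth 5: {3}  cumulative {0,1,2,3,4,5,6,7,8}
Reach set: {0,1,2,3,4,5,6,7,8}
trace reaching 6: a·tau·c·c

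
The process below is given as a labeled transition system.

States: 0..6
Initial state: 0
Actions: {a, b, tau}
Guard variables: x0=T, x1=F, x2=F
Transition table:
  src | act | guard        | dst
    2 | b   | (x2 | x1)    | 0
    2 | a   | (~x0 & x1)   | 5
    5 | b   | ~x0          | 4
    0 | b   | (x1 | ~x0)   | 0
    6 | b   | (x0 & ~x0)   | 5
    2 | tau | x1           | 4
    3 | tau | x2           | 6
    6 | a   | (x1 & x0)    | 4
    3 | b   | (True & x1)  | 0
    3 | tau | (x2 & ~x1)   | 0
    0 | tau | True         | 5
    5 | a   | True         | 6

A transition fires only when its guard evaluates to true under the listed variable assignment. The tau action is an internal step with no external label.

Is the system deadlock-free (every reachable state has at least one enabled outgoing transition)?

Answer: DEADLOCK at state 6

Working:
Reach set: {0,5,6}
  0: tau→5  [1 exit(s)]
  5: a→6  [1 exit(s)]
  6: ∅  [deadlock]
witness 6: tau·a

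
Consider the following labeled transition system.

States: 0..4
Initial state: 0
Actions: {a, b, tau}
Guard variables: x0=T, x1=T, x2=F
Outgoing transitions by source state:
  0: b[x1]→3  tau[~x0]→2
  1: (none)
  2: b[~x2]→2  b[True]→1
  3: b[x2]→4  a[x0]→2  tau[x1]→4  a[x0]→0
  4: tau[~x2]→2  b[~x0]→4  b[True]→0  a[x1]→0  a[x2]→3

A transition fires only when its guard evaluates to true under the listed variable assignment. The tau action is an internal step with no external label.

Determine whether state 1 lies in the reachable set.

9 transition(s) survive guard evaluation.
Layer 0: {0}
Layer 1: {3}  total {0,3}
Layer 2: {2,4}  total {0,2,3,4}
Layer 3: {1}  total {0,1,2,3,4}
Reachable = {0,1,2,3,4}
Path to 1: b·a·b

Answer: REACHABLE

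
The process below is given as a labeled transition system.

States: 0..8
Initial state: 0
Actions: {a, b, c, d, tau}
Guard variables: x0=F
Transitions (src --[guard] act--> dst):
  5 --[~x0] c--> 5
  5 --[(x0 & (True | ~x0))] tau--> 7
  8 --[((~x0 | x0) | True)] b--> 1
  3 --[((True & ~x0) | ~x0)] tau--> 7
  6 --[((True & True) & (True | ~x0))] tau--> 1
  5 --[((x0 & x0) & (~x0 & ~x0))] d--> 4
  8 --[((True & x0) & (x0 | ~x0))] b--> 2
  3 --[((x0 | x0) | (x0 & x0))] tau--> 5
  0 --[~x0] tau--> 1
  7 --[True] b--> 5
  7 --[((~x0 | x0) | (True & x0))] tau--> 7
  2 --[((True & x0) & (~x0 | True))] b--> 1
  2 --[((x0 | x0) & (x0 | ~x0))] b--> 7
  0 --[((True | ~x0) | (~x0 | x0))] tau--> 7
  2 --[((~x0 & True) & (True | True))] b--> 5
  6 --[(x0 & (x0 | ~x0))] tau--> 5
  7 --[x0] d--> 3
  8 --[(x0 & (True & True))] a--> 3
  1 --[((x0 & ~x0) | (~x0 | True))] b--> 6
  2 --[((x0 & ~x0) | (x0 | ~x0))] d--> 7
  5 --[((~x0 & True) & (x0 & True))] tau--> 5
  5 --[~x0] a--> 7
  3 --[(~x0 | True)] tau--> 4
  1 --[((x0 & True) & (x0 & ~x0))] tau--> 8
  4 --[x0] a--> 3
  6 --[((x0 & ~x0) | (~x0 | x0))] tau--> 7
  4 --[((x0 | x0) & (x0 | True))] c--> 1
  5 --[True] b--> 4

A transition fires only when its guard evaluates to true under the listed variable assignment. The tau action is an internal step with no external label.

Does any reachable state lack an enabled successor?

Answer: DEADLOCK at state 4

Working:
Reach set: {0,1,4,5,6,7}
  0: tau→1  tau→7  [2 out]
  1: b→6  [1 out]
  4: ∅  [no exit]
  5: a→7  b→4  c→5  [3 out]
  6: tau→1  tau→7  [2 out]
  7: b→5  tau→7  [2 out]
witness 4: tau·b·b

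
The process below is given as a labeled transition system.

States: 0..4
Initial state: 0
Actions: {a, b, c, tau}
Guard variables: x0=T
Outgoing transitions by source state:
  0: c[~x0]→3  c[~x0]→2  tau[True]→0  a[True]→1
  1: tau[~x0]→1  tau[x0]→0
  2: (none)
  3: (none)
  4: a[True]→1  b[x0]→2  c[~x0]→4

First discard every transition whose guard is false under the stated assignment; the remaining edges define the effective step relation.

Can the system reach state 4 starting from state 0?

After dropping false guards: 5 live edges.
Layer 0: {0}
Layer 1: {1}  cumulative {0,1}
R = {0,1}

Answer: UNREACHABLE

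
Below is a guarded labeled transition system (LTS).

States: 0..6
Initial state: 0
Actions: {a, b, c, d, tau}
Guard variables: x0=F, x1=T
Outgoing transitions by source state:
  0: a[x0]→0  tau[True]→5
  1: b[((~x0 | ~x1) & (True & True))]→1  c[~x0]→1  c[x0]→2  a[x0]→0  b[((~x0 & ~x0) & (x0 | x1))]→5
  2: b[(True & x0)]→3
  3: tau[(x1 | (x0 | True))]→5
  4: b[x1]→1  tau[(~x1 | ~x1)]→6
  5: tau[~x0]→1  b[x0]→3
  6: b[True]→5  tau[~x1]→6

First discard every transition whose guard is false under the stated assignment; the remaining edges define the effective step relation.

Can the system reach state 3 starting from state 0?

Answer: UNREACHABLE

Trace:
Guard filter leaves 8 enabled edge(s).
L0 = {0}
L1 = {5}  cumulative {0,5}
L2 = {1}  cumulative {0,1,5}
R = {0,1,5}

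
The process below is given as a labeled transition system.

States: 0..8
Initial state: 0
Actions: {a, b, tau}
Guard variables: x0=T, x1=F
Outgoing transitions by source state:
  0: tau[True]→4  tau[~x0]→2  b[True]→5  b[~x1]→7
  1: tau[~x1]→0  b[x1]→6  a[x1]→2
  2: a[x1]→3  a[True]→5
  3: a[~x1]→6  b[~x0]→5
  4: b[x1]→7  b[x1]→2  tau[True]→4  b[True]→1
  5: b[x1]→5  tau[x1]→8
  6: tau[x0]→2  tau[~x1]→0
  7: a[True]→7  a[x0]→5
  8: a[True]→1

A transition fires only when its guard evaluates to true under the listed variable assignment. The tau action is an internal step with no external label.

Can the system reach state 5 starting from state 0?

Answer: REACHABLE

Analysis:
After dropping false guards: 13 live edges.
depth 0: {0}
depth 1: {4,5,7}  cumulative {0,4,5,7}
depth 2: {1}  cumulative {0,1,4,5,7}
R = {0,1,4,5,7}
trace reaching 5: b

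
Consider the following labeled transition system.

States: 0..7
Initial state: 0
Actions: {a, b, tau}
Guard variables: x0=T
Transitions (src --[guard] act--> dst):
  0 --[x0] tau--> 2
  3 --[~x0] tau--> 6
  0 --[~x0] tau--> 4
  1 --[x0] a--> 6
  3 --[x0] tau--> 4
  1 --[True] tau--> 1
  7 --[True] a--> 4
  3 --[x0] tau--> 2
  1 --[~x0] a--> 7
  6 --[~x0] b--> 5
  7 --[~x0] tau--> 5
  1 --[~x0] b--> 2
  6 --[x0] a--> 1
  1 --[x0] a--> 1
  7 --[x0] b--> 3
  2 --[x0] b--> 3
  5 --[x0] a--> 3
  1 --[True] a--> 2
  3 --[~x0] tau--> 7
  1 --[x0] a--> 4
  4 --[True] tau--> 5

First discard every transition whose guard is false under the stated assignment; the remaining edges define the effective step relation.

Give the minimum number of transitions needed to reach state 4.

Layered search for 4:
  depth 0: {0}
  depth 1: {2}
  depth 2: {3}
  depth 3: {4}
4 enters at depth 3; path tau·b·tau

Answer: 3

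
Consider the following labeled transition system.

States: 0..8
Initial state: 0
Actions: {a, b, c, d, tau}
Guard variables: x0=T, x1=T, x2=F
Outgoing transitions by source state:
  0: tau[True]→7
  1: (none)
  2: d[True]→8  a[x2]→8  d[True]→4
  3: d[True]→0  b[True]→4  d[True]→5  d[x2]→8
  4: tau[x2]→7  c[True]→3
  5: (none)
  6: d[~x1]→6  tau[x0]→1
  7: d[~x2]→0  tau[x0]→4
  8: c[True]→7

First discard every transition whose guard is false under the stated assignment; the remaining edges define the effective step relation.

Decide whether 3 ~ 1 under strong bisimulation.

Answer: NOT BISIMILAR

Working:
Compute ~ classes (split until stable):
  round 0: {{0,1,2,3,4,5,6,7,8}}
  round 1: {{0,6},{1,5},{2},{3},{4,8},{7}}
  round 2: {{0},{1,5},{2},{3},{4},{6},{7},{8}}
8 equivalence class(es) (converged in 3)
3∈{3}, 1∈{1,5}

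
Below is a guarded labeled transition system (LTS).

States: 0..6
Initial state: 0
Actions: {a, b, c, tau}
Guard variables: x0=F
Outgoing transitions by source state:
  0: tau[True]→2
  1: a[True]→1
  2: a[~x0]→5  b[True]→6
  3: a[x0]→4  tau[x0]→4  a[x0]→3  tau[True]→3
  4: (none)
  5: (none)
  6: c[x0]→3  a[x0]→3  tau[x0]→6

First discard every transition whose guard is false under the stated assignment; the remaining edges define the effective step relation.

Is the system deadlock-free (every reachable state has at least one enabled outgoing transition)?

Answer: DEADLOCK at state 5

Working:
Reach set: {0,2,5,6}
  0: tau→2  [1 exit(s)]
  2: a→5  b→6  [2 exit(s)]
  5: ∅  [deadlock]
  6: ∅  [deadlock]
witness 5: tau·a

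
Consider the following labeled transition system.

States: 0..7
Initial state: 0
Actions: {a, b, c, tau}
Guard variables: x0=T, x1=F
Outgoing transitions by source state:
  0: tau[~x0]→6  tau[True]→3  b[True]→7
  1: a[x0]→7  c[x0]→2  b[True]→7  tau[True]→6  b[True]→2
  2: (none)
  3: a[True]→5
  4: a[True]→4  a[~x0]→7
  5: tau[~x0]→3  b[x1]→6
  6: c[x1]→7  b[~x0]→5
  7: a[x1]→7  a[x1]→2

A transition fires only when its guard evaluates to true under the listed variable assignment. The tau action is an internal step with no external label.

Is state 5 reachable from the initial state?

9 transition(s) survive guard evaluation.
Layer 0: {0}
Layer 1: {3,7}  now seen {0,3,7}
Layer 2: {5}  now seen {0,3,5,7}
Reach set: {0,3,5,7}
trace reaching 5: tau·a

Answer: REACHABLE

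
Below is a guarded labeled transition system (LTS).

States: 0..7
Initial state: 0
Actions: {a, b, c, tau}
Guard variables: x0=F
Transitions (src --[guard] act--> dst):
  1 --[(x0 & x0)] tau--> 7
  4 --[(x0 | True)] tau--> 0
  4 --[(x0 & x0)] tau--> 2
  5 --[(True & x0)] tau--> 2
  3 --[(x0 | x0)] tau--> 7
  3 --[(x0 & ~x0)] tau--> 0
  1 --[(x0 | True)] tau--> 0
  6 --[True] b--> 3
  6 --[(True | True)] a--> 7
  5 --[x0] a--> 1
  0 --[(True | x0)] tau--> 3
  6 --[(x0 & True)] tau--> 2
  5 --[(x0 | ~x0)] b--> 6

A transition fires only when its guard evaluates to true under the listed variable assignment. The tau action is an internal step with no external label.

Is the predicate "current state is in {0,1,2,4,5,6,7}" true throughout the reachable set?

Allowed set {0,1,2,4,5,6,7}
R = {0,3}
  0: ok
  3: outside
witness against invariant: tau → 3

Answer: INVARIANT VIOLATED at state 3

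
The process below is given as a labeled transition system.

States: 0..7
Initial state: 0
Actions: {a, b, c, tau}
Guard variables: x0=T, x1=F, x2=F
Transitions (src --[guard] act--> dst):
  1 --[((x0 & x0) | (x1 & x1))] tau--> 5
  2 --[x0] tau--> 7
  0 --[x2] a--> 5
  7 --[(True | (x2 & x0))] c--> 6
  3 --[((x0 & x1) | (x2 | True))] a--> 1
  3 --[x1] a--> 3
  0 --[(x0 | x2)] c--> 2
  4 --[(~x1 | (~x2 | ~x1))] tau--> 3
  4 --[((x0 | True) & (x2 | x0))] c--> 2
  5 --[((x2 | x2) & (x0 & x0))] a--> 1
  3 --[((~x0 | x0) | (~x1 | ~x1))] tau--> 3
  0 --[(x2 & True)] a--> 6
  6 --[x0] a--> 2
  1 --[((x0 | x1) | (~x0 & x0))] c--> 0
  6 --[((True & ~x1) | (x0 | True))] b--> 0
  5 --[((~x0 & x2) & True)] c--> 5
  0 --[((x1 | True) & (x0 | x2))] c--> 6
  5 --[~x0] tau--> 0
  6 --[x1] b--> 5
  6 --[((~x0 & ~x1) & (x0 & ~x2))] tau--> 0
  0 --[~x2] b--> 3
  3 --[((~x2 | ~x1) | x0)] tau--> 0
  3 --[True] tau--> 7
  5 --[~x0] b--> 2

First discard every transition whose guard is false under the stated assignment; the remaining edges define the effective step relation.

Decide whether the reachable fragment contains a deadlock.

R = {0,1,2,3,5,6,7}
  0: b→3  c→2  c→6  [3 exit(s)]
  1: c→0  tau→5  [2 exit(s)]
  2: tau→7  [1 exit(s)]
  3: a→1  tau→0  tau→3  tau→7  [4 exit(s)]
  5: ∅  [no exit]
  6: a→2  b→0  [2 exit(s)]
  7: c→6  [1 exit(s)]
witness 5: b·a·tau

Answer: DEADLOCK at state 5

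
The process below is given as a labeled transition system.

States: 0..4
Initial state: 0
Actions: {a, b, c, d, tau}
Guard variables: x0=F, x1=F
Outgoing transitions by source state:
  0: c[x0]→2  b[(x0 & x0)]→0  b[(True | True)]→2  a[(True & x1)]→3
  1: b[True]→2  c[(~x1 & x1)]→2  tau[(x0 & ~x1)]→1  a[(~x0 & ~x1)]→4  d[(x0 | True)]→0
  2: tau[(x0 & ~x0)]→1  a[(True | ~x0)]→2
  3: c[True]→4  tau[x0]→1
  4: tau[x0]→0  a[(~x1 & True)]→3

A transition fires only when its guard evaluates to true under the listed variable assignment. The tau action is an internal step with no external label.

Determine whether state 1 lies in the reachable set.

After dropping false guards: 7 live edges.
depth 0: {0}
depth 1: {2}  now seen {0,2}
R = {0,2}

Answer: UNREACHABLE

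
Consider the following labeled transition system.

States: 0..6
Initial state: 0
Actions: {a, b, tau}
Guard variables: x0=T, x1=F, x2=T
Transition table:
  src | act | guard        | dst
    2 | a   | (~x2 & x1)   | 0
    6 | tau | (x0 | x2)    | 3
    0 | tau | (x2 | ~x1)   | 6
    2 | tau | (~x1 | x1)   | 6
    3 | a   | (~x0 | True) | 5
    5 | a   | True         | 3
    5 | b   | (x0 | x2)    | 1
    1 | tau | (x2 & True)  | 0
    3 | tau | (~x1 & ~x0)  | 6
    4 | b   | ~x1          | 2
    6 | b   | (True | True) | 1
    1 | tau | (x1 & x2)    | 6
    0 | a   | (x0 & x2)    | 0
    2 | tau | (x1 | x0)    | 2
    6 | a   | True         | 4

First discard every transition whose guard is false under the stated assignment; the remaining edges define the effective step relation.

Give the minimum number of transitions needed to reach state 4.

Answer: 2

Working:
BFS to 4:
  depth 0: {0}
  depth 1: {6}
  depth 2: {1,3,4}
first hit 4 at d=2 via tau·a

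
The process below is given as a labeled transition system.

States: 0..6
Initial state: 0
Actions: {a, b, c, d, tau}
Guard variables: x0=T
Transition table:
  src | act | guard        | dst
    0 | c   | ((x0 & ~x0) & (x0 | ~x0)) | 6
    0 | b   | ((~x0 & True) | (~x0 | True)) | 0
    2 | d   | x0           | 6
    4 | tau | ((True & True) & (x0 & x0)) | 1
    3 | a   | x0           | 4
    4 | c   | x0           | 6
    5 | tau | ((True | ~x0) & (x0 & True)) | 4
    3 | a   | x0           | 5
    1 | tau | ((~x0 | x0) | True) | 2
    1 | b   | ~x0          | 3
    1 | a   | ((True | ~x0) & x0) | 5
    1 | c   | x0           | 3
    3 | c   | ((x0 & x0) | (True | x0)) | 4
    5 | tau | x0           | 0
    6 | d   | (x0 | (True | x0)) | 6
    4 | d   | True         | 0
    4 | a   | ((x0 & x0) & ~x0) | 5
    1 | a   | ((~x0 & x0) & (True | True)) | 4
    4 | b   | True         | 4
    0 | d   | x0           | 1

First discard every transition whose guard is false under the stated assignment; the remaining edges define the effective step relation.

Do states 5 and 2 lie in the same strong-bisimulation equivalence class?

Answer: NOT BISIMILAR

Analysis:
Refine partition for ~:
  round 0: {{0,1,2,3,4,5,6}}
  round 1: {{0},{1},{2,6},{3},{4},{5}}
6 equivalence class(es) (converged in 2)
class of 5: {5}; class of 2: {2,6}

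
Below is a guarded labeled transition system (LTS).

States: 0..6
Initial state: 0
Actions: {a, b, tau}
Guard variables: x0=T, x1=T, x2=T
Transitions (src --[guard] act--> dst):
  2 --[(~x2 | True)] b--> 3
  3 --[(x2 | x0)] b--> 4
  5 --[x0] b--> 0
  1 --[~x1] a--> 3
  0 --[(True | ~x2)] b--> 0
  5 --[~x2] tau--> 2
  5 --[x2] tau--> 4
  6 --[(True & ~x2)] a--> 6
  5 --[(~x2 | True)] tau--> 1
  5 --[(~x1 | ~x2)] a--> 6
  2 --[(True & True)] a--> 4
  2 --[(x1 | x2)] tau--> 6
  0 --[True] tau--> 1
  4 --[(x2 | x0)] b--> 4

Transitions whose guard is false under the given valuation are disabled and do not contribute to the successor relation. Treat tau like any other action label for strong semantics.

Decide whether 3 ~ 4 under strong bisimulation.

Answer: BISIMILAR

Analysis:
Bisimulation quotient by refinement:
  π0 = {{0,1,2,3,4,5,6}}
  π1 = {{0,5},{1,6},{2},{3,4}}
  π2 = {{0},{1,6},{2},{3,4},{5}}
Fixed point at round 3; 5 class(es).
[3]={3,4}  [4]={3,4}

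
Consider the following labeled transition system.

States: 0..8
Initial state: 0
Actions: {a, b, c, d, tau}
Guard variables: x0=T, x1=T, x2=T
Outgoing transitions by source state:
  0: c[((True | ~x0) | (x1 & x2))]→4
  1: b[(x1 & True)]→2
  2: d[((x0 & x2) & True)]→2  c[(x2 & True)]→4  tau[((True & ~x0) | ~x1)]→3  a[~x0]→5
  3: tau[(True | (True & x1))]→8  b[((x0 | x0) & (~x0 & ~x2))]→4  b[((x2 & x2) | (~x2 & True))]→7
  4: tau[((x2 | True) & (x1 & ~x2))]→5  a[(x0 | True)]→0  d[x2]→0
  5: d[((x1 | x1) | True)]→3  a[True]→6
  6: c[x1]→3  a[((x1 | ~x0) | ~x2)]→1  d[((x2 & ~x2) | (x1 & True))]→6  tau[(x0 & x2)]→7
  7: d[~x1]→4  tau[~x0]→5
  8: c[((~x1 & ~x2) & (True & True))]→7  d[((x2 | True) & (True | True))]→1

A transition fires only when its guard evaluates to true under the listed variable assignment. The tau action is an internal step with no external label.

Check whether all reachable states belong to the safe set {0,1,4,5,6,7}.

Answer: INVARIANT HOLDS

Trace:
Safe = {0,1,4,5,6,7}
Reach set: {0,4}
  0: safe
  4: safe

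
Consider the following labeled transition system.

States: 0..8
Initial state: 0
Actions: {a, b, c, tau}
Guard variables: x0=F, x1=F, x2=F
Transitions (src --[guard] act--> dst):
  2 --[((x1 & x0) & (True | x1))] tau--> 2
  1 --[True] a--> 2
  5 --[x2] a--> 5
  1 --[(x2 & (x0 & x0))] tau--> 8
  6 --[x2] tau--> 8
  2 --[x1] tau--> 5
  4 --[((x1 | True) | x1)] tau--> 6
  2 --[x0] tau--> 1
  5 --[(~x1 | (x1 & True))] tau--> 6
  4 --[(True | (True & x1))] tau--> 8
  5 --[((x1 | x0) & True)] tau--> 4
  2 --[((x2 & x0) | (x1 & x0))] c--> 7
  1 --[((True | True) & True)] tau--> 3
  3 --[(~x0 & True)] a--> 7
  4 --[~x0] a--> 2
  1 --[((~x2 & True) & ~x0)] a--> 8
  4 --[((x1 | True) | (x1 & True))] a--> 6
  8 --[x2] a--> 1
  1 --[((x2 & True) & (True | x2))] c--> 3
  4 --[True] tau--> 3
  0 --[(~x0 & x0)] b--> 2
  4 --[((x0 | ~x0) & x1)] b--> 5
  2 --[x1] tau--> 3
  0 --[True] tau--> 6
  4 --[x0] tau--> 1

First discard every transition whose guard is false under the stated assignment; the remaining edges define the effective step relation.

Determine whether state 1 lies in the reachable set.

11 transition(s) survive guard evaluation.
Layer 0: {0}
Layer 1: {6}  total {0,6}
Reach set: {0,6}

Answer: UNREACHABLE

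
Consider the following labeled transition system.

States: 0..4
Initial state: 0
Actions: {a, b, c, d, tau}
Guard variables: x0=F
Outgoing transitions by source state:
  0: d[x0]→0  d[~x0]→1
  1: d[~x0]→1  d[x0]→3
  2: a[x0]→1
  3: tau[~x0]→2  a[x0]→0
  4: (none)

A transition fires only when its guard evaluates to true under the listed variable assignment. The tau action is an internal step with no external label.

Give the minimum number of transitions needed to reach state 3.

Answer: UNREACHABLE

Analysis:
BFS to 3:
  Layer 0: {0}
  Layer 1: {1}
3 never appears.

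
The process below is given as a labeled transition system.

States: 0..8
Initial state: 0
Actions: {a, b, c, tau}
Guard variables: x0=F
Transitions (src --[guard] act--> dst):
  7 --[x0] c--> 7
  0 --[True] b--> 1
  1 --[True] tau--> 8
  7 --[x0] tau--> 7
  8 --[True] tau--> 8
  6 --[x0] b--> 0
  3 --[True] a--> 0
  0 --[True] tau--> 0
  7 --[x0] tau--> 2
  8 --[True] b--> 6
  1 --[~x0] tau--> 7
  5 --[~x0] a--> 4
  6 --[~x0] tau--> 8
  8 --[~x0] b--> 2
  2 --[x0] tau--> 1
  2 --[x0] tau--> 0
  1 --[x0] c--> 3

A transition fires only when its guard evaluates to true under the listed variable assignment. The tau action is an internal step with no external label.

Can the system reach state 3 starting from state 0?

Guard filter leaves 10 enabled edge(s).
Layer 0: {0}
Layer 1: {1}  total {0,1}
Layer 2: {7,8}  total {0,1,7,8}
Layer 3: {2,6}  total {0,1,2,6,7,8}
Reach set: {0,1,2,6,7,8}

Answer: UNREACHABLE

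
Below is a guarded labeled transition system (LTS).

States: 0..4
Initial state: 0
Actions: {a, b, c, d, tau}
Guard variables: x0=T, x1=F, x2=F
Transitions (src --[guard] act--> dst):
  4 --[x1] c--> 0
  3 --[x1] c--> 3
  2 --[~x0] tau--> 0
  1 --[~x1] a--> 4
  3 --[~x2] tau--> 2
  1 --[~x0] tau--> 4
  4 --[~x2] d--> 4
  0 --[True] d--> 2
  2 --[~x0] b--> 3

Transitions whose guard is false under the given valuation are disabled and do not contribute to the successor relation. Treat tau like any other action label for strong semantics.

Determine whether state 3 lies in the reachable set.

Answer: UNREACHABLE

Trace:
After dropping false guards: 4 live edges.
depth 0: {0}
depth 1: {2}  now seen {0,2}
Reach set: {0,2}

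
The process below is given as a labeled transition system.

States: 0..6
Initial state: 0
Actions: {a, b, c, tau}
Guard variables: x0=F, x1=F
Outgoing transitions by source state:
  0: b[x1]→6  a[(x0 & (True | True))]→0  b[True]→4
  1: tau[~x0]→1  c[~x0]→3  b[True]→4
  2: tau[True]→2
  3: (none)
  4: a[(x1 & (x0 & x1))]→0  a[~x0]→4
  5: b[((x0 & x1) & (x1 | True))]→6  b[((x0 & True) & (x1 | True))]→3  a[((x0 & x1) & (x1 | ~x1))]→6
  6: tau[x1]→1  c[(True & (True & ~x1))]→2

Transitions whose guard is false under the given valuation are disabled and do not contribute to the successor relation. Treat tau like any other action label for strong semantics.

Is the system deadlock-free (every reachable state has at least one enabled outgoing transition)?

Reach set: {0,4}
  0: b→4  [deg 1]
  4: a→4  [deg 1]

Answer: DEADLOCK-FREE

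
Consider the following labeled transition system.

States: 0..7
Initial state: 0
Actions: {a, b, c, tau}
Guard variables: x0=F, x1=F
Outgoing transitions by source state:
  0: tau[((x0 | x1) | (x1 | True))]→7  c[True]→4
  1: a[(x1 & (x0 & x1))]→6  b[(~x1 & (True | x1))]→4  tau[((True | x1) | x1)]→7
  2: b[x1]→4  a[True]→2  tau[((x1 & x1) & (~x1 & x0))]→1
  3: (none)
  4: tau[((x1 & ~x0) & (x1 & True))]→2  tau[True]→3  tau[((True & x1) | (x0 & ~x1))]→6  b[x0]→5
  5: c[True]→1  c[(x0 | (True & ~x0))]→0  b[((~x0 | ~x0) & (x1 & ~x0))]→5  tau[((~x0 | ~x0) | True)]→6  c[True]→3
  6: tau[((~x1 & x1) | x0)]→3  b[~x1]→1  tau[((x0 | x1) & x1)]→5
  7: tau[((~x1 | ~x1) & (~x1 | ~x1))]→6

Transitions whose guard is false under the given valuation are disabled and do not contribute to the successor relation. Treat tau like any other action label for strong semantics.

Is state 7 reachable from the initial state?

After dropping false guards: 12 live edges.
L0 = {0}
L1 = {4,7}  now seen {0,4,7}
L2 = {3,6}  now seen {0,3,4,6,7}
L3 = {1}  now seen {0,1,3,4,6,7}
R = {0,1,3,4,6,7}
Path to 7: tau

Answer: REACHABLE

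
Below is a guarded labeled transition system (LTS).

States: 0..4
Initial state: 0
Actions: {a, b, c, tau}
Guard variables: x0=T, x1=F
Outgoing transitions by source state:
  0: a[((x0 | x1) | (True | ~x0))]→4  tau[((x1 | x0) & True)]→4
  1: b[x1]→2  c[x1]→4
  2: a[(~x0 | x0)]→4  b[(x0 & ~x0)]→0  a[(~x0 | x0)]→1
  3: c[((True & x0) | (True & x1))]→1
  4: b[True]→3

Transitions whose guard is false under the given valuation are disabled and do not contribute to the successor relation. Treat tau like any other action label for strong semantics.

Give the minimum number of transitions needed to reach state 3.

Answer: 2

Trace:
Breadth-first toward 3:
  depth 0: {0}
  depth 1: {4}
  depth 2: {3}
depth(3)=2, e.g. a·b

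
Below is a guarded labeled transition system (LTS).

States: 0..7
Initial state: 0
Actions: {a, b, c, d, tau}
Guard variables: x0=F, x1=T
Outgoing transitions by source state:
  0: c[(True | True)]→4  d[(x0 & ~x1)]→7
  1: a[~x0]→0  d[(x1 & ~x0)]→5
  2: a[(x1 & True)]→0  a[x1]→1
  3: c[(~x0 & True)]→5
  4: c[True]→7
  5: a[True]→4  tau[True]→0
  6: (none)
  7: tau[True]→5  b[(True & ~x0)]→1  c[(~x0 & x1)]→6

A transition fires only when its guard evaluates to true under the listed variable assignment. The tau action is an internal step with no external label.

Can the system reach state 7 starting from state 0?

Answer: REACHABLE

Working:
Guard filter leaves 12 enabled edge(s).
depth 0: {0}
depth 1: {4}  total {0,4}
depth 2: {7}  total {0,4,7}
depth 3: {1,5,6}  total {0,1,4,5,6,7}
Reach set: {0,1,4,5,6,7}
witness 7: c·c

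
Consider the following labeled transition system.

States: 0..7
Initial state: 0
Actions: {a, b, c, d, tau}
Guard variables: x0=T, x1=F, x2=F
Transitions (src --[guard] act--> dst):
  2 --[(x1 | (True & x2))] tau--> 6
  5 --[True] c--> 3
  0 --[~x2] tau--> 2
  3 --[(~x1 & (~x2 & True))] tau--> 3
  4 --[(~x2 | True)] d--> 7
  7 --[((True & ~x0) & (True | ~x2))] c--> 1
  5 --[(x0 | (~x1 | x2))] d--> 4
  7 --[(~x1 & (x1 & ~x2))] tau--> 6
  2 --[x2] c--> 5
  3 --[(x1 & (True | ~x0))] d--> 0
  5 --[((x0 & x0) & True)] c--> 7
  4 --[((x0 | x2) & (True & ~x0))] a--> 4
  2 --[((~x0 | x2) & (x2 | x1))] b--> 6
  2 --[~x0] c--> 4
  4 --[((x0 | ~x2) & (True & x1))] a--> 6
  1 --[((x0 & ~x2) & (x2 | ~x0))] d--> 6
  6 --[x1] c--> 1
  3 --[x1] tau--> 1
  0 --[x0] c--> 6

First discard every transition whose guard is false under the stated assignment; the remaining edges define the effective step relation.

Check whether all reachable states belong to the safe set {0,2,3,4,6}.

Answer: INVARIANT HOLDS

Trace:
Inv-set: {0,2,3,4,6}
R = {0,2,6}
  0: ✓
  2: ✓
  6: ✓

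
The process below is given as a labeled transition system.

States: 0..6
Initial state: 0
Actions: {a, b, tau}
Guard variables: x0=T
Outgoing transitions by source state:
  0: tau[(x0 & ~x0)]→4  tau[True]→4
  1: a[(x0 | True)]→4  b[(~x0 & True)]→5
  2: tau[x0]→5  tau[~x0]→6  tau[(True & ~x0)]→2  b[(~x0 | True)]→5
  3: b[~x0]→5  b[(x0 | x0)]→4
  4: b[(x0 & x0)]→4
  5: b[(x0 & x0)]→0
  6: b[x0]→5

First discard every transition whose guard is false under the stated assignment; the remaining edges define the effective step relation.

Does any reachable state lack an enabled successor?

Reach set: {0,4}
  0: tau→4  [1 out]
  4: b→4  [1 out]

Answer: DEADLOCK-FREE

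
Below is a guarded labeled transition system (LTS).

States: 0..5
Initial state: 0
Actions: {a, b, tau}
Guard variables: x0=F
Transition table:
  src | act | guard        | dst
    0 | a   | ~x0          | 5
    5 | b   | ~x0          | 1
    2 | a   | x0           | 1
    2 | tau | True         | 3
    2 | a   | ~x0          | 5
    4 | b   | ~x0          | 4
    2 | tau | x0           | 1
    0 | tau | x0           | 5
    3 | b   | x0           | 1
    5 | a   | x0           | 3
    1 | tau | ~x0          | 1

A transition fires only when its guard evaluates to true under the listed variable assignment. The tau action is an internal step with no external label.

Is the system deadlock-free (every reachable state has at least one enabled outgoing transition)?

Answer: DEADLOCK-FREE

Analysis:
Reachable = {0,1,5}
  0: a→5  [1 exit(s)]
  1: tau→1  [1 exit(s)]
  5: b→1  [1 exit(s)]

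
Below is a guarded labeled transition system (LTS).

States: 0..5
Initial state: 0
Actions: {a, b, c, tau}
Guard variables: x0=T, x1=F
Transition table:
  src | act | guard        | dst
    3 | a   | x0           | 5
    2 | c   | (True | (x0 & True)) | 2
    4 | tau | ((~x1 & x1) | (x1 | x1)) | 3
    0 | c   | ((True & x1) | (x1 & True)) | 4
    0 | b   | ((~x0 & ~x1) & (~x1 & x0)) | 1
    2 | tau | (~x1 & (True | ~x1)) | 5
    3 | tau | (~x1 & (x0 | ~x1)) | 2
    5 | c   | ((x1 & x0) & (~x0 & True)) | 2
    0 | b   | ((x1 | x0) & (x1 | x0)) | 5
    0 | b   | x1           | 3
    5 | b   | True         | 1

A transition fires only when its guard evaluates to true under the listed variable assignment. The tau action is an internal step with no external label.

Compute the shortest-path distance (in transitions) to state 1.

Layered search for 1:
  depth 0: {0}
  depth 1: {5}
  depth 2: {1}
1 enters at depth 2; path b·b

Answer: 2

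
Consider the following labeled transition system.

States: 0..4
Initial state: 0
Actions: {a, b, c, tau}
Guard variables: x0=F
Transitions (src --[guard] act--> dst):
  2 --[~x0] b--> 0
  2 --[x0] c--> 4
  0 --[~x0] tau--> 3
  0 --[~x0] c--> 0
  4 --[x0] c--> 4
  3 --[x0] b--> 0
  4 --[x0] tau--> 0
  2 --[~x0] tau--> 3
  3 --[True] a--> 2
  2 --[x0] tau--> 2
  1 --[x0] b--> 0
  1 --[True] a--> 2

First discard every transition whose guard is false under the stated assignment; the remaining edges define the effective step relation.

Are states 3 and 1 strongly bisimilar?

Refine partition for ~:
  π0 = {{0,1,2,3,4}}
  π1 = {{0},{1,3},{2},{4}}
Fixed point at round 2; 4 class(es).
[3]={1,3}  [1]={1,3}

Answer: BISIMILAR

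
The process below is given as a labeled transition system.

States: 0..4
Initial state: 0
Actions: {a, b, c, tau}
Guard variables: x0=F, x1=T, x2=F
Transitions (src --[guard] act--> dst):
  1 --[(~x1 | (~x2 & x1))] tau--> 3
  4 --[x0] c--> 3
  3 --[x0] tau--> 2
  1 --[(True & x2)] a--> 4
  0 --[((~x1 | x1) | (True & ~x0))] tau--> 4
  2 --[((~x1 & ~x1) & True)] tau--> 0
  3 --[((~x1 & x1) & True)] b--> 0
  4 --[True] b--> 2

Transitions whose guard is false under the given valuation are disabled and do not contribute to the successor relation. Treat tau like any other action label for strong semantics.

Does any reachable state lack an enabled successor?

Reachable = {0,2,4}
  0: tau→4  [1 exit(s)]
  2: ∅  [no exit]
  4: b→2  [1 exit(s)]
witness 2: tau·b

Answer: DEADLOCK at state 2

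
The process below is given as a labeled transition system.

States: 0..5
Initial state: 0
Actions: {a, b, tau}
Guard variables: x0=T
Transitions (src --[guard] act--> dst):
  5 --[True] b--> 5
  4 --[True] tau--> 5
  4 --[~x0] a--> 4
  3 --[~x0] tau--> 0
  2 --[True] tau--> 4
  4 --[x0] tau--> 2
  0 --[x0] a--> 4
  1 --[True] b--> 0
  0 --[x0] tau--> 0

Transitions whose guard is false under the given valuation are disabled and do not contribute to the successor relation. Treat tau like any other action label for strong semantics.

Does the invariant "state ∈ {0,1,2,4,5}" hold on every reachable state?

Allowed set {0,1,2,4,5}
R = {0,2,4,5}
  0: ✓
  2: ✓
  4: ✓
  5: ✓

Answer: INVARIANT HOLDS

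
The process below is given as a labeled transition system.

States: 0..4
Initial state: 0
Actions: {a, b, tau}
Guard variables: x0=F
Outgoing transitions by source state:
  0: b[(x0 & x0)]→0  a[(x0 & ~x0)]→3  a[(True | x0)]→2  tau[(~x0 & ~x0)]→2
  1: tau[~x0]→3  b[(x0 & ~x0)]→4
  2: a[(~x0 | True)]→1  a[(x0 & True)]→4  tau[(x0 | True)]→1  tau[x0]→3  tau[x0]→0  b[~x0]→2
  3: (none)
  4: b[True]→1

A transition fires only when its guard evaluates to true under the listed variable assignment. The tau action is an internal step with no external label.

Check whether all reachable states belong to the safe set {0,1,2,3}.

Inv-set: {0,1,2,3}
Reach set: {0,1,2,3}
  0: ok
  1: ok
  2: ok
  3: ok

Answer: INVARIANT HOLDS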